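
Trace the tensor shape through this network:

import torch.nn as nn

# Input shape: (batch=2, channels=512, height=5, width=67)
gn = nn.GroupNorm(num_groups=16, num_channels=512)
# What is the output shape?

Input shape: (2, 512, 5, 67)
Output shape: (2, 512, 5, 67)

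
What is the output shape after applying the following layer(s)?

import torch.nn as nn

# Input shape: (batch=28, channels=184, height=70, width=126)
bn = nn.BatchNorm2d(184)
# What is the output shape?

Input shape: (28, 184, 70, 126)
Output shape: (28, 184, 70, 126)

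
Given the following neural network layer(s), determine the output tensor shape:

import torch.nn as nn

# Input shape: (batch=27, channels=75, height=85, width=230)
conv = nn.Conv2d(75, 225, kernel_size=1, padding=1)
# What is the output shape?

Input shape: (27, 75, 85, 230)
Output shape: (27, 225, 87, 232)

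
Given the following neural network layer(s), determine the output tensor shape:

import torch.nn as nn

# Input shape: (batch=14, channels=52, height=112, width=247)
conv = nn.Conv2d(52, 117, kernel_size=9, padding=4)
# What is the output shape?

Input shape: (14, 52, 112, 247)
Output shape: (14, 117, 112, 247)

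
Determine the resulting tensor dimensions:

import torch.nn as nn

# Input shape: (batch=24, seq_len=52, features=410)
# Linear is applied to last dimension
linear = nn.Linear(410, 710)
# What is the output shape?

Input shape: (24, 52, 410)
Output shape: (24, 52, 710)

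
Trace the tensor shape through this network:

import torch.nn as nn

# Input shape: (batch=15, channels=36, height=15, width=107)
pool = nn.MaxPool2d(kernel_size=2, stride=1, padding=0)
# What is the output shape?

Input shape: (15, 36, 15, 107)
Output shape: (15, 36, 14, 106)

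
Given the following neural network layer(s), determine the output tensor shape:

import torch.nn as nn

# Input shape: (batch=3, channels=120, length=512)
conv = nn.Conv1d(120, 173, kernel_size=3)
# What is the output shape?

Input shape: (3, 120, 512)
Output shape: (3, 173, 510)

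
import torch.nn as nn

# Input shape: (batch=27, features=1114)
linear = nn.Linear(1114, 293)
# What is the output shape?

Input shape: (27, 1114)
Output shape: (27, 293)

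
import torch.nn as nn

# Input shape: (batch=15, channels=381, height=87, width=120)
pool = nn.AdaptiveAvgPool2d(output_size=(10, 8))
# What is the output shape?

Input shape: (15, 381, 87, 120)
Output shape: (15, 381, 10, 8)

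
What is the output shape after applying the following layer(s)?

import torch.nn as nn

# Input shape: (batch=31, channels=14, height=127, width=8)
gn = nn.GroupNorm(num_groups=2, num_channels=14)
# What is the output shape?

Input shape: (31, 14, 127, 8)
Output shape: (31, 14, 127, 8)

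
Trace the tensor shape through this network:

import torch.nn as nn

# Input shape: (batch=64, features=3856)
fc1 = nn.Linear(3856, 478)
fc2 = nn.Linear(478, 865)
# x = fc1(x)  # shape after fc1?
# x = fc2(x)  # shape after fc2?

Input shape: (64, 3856)
  -> after fc1: (64, 478)
Output shape: (64, 865)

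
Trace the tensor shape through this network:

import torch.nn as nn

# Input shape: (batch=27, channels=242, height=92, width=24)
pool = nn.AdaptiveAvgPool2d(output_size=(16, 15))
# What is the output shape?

Input shape: (27, 242, 92, 24)
Output shape: (27, 242, 16, 15)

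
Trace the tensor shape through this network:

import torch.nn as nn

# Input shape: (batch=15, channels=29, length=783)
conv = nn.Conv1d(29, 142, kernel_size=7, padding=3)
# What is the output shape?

Input shape: (15, 29, 783)
Output shape: (15, 142, 783)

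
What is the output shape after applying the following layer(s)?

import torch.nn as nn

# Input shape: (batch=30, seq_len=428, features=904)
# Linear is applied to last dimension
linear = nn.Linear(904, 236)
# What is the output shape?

Input shape: (30, 428, 904)
Output shape: (30, 428, 236)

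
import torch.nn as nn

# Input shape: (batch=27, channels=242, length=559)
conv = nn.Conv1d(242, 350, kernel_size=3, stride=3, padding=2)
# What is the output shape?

Input shape: (27, 242, 559)
Output shape: (27, 350, 187)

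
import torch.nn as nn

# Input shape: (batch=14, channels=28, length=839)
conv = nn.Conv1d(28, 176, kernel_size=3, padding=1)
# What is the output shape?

Input shape: (14, 28, 839)
Output shape: (14, 176, 839)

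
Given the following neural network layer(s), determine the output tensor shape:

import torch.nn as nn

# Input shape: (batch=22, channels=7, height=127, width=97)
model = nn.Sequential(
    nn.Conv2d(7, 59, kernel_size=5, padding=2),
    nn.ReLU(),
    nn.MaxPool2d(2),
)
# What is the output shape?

Input shape: (22, 7, 127, 97)
  -> after Conv2d: (22, 59, 127, 97)
  -> after ReLU: (22, 59, 127, 97)
Output shape: (22, 59, 63, 48)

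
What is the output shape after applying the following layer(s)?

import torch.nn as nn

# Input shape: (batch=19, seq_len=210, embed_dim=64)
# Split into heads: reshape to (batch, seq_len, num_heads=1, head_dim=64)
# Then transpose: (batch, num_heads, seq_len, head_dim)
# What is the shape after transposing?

Input shape: (19, 210, 64)
  -> after reshape: (19, 210, 1, 64)
Output shape: (19, 1, 210, 64)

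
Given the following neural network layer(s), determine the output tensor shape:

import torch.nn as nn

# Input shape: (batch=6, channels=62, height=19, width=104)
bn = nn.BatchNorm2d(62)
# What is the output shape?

Input shape: (6, 62, 19, 104)
Output shape: (6, 62, 19, 104)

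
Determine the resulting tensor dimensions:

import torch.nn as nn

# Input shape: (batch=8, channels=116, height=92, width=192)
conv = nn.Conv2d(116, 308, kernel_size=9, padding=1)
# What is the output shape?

Input shape: (8, 116, 92, 192)
Output shape: (8, 308, 86, 186)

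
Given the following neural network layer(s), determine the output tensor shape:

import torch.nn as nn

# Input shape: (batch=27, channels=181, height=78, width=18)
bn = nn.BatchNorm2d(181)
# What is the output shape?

Input shape: (27, 181, 78, 18)
Output shape: (27, 181, 78, 18)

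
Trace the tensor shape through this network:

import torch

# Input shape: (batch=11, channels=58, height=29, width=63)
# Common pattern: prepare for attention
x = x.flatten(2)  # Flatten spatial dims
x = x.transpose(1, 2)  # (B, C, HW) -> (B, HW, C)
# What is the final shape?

Input shape: (11, 58, 29, 63)
  -> after flatten(2): (11, 58, 1827)
Output shape: (11, 1827, 58)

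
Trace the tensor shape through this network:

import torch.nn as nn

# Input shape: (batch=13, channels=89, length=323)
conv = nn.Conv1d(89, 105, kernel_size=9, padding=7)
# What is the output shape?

Input shape: (13, 89, 323)
Output shape: (13, 105, 329)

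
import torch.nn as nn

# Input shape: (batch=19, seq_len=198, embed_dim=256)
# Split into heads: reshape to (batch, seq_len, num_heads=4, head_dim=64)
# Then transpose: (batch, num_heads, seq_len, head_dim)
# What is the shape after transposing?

Input shape: (19, 198, 256)
  -> after reshape: (19, 198, 4, 64)
Output shape: (19, 4, 198, 64)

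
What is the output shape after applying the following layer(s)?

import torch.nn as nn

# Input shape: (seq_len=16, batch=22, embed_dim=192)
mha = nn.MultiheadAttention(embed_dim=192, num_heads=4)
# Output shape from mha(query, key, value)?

Input shape: (16, 22, 192)
Output shape: (16, 22, 192)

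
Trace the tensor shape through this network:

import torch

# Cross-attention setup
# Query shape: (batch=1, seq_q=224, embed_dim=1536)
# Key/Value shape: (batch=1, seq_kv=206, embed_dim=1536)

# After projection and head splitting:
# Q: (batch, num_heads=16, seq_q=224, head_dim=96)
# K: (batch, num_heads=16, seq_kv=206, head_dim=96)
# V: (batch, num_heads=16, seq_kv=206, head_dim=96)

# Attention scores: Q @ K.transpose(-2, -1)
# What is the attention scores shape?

Input shape: (1, 224, 1536)
Output shape: (1, 16, 224, 206)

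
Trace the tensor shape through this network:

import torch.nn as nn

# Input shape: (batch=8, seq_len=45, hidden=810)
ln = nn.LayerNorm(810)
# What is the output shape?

Input shape: (8, 45, 810)
Output shape: (8, 45, 810)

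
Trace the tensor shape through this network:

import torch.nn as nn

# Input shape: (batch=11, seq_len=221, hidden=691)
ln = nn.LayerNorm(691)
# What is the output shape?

Input shape: (11, 221, 691)
Output shape: (11, 221, 691)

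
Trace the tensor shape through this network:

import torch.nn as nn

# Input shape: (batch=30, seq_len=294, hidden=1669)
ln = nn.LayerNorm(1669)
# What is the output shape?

Input shape: (30, 294, 1669)
Output shape: (30, 294, 1669)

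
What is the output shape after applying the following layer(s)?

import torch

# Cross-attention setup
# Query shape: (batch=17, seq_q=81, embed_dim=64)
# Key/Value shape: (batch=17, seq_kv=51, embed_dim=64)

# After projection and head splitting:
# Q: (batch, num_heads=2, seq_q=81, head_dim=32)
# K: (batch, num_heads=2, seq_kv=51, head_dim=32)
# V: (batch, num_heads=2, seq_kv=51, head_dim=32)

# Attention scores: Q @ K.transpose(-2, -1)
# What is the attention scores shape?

Input shape: (17, 81, 64)
Output shape: (17, 2, 81, 51)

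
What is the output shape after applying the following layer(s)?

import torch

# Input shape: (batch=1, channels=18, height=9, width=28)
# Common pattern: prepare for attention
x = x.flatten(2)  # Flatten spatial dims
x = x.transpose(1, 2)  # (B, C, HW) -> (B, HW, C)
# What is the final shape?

Input shape: (1, 18, 9, 28)
  -> after flatten(2): (1, 18, 252)
Output shape: (1, 252, 18)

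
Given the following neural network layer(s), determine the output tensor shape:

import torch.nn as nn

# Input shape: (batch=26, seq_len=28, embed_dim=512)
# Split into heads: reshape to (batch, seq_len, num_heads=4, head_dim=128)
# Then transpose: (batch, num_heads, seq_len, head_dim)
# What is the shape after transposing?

Input shape: (26, 28, 512)
  -> after reshape: (26, 28, 4, 128)
Output shape: (26, 4, 28, 128)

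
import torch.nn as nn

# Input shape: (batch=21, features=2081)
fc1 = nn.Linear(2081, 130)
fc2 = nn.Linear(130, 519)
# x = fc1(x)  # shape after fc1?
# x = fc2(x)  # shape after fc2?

Input shape: (21, 2081)
  -> after fc1: (21, 130)
Output shape: (21, 519)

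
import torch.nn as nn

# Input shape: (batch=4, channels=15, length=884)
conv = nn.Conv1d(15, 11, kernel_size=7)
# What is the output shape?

Input shape: (4, 15, 884)
Output shape: (4, 11, 878)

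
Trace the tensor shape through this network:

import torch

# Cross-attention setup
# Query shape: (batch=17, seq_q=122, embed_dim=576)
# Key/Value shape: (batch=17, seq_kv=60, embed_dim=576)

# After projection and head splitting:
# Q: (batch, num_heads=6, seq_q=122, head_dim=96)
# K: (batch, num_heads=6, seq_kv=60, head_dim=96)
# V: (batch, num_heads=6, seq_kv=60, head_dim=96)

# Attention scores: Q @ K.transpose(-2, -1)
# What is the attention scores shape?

Input shape: (17, 122, 576)
Output shape: (17, 6, 122, 60)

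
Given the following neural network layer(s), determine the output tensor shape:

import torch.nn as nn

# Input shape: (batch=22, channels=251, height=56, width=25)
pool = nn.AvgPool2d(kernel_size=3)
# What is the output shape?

Input shape: (22, 251, 56, 25)
Output shape: (22, 251, 18, 8)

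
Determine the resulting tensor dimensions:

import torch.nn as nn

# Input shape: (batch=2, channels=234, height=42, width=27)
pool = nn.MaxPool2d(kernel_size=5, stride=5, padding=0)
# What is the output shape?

Input shape: (2, 234, 42, 27)
Output shape: (2, 234, 8, 5)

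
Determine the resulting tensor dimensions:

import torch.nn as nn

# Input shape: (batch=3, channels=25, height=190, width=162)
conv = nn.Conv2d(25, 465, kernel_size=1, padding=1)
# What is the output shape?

Input shape: (3, 25, 190, 162)
Output shape: (3, 465, 192, 164)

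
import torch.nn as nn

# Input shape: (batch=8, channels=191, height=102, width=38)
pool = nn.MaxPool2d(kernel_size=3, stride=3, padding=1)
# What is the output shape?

Input shape: (8, 191, 102, 38)
Output shape: (8, 191, 34, 13)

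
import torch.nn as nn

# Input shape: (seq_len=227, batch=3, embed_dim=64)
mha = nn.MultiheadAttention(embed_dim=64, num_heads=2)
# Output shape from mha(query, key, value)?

Input shape: (227, 3, 64)
Output shape: (227, 3, 64)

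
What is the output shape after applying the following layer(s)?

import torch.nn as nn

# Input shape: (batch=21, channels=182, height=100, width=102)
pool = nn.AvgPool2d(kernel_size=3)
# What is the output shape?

Input shape: (21, 182, 100, 102)
Output shape: (21, 182, 33, 34)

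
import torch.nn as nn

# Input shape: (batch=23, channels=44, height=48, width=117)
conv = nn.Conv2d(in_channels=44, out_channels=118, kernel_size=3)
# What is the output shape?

Input shape: (23, 44, 48, 117)
Output shape: (23, 118, 46, 115)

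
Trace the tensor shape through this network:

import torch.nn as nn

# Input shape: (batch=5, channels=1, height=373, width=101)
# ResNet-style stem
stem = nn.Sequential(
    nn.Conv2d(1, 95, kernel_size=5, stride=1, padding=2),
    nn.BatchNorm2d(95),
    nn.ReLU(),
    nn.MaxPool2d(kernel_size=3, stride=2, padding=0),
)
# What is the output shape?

Input shape: (5, 1, 373, 101)
  -> after Conv2d 5x5 stride=1: (5, 95, 373, 101)
Output shape: (5, 95, 186, 50)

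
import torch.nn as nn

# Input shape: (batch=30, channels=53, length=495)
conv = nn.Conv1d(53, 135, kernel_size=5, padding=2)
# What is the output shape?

Input shape: (30, 53, 495)
Output shape: (30, 135, 495)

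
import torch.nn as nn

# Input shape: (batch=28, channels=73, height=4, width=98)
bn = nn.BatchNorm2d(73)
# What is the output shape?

Input shape: (28, 73, 4, 98)
Output shape: (28, 73, 4, 98)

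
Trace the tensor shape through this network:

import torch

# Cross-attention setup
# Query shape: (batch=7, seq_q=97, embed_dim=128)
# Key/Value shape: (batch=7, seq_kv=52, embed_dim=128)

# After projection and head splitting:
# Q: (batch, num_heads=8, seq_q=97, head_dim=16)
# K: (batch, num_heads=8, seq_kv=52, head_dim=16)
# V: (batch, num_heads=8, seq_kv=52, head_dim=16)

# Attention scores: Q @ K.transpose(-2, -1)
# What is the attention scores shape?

Input shape: (7, 97, 128)
Output shape: (7, 8, 97, 52)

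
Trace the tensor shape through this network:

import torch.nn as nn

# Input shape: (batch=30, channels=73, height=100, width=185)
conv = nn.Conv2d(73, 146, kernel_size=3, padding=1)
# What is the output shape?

Input shape: (30, 73, 100, 185)
Output shape: (30, 146, 100, 185)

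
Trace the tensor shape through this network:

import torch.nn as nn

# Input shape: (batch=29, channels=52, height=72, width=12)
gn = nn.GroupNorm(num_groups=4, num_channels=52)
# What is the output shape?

Input shape: (29, 52, 72, 12)
Output shape: (29, 52, 72, 12)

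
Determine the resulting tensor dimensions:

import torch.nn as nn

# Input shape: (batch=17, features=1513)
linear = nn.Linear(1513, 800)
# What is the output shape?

Input shape: (17, 1513)
Output shape: (17, 800)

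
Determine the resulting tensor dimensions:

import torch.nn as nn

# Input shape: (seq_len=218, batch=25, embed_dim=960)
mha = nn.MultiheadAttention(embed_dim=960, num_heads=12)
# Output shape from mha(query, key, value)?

Input shape: (218, 25, 960)
Output shape: (218, 25, 960)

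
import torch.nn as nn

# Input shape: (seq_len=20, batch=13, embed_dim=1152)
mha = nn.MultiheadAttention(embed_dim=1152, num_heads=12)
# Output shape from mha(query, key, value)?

Input shape: (20, 13, 1152)
Output shape: (20, 13, 1152)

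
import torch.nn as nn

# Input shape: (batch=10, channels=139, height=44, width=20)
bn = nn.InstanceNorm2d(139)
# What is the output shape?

Input shape: (10, 139, 44, 20)
Output shape: (10, 139, 44, 20)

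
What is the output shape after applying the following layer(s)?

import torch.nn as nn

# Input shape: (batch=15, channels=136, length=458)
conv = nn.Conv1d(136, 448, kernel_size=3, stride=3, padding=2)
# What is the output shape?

Input shape: (15, 136, 458)
Output shape: (15, 448, 154)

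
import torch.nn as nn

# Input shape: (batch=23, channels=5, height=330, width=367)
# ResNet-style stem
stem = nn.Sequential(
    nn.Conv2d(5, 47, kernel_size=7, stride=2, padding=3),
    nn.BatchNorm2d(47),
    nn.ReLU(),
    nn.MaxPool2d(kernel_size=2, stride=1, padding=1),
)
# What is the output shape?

Input shape: (23, 5, 330, 367)
  -> after Conv2d 7x7 stride=2: (23, 47, 165, 184)
Output shape: (23, 47, 166, 185)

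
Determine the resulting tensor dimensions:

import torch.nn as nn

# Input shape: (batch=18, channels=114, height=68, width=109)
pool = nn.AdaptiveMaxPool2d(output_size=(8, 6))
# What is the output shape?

Input shape: (18, 114, 68, 109)
Output shape: (18, 114, 8, 6)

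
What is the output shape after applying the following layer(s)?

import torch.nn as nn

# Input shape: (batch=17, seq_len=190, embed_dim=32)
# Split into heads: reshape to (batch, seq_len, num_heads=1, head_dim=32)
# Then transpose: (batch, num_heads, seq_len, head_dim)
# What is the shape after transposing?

Input shape: (17, 190, 32)
  -> after reshape: (17, 190, 1, 32)
Output shape: (17, 1, 190, 32)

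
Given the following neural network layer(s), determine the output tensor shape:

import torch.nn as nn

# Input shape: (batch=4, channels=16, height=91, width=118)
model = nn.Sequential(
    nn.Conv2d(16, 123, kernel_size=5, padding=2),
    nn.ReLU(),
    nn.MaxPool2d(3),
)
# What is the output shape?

Input shape: (4, 16, 91, 118)
  -> after Conv2d: (4, 123, 91, 118)
  -> after ReLU: (4, 123, 91, 118)
Output shape: (4, 123, 30, 39)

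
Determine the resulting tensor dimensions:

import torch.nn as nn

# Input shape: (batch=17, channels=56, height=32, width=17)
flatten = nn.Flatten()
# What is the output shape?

Input shape: (17, 56, 32, 17)
Output shape: (17, 30464)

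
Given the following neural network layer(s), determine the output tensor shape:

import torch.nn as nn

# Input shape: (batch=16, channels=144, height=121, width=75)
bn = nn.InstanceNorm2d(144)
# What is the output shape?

Input shape: (16, 144, 121, 75)
Output shape: (16, 144, 121, 75)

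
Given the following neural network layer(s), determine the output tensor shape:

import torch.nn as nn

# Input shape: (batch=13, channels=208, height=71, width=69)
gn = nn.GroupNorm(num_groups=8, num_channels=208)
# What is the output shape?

Input shape: (13, 208, 71, 69)
Output shape: (13, 208, 71, 69)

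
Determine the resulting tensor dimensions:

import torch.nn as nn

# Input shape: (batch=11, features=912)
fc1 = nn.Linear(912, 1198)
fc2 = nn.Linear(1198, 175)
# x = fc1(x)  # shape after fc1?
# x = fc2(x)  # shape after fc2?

Input shape: (11, 912)
  -> after fc1: (11, 1198)
Output shape: (11, 175)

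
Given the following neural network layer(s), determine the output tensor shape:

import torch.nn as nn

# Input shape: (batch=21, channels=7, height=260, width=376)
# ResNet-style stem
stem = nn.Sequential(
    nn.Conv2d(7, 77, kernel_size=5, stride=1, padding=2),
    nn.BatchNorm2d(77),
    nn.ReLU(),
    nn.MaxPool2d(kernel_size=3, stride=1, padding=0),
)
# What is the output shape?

Input shape: (21, 7, 260, 376)
  -> after Conv2d 5x5 stride=1: (21, 77, 260, 376)
Output shape: (21, 77, 258, 374)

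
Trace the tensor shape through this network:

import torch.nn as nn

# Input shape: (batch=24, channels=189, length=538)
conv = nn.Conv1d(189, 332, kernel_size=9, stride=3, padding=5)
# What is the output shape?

Input shape: (24, 189, 538)
Output shape: (24, 332, 180)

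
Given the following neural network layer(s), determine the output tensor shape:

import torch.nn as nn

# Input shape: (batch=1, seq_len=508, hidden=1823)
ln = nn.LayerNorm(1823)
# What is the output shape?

Input shape: (1, 508, 1823)
Output shape: (1, 508, 1823)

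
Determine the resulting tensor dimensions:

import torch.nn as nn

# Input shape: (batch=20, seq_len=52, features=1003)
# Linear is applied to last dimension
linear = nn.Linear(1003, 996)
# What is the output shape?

Input shape: (20, 52, 1003)
Output shape: (20, 52, 996)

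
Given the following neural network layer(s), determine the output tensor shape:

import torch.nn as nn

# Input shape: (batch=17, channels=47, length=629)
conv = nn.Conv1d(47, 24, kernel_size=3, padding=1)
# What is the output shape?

Input shape: (17, 47, 629)
Output shape: (17, 24, 629)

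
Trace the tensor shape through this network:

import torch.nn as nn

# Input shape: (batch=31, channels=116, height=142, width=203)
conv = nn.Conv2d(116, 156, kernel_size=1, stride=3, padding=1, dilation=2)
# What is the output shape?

Input shape: (31, 116, 142, 203)
Output shape: (31, 156, 48, 69)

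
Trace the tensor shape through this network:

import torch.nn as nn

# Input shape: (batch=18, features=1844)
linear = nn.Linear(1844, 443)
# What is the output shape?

Input shape: (18, 1844)
Output shape: (18, 443)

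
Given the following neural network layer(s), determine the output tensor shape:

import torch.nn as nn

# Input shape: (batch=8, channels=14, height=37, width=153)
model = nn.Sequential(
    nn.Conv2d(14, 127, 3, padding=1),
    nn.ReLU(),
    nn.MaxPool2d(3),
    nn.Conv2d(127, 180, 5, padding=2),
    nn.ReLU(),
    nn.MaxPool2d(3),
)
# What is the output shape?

Input shape: (8, 14, 37, 153)
  -> after first Conv2d: (8, 127, 37, 153)
  -> after first MaxPool2d: (8, 127, 12, 51)
  -> after second Conv2d: (8, 180, 12, 51)
Output shape: (8, 180, 4, 17)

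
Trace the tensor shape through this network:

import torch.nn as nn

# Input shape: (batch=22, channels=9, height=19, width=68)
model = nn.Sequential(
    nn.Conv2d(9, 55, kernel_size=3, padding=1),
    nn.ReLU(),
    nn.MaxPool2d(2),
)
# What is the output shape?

Input shape: (22, 9, 19, 68)
  -> after Conv2d: (22, 55, 19, 68)
  -> after ReLU: (22, 55, 19, 68)
Output shape: (22, 55, 9, 34)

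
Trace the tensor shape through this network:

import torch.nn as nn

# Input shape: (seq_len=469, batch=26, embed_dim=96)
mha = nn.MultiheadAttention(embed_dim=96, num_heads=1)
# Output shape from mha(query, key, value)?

Input shape: (469, 26, 96)
Output shape: (469, 26, 96)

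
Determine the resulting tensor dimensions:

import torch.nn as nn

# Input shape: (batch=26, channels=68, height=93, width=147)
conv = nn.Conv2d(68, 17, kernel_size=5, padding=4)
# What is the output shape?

Input shape: (26, 68, 93, 147)
Output shape: (26, 17, 97, 151)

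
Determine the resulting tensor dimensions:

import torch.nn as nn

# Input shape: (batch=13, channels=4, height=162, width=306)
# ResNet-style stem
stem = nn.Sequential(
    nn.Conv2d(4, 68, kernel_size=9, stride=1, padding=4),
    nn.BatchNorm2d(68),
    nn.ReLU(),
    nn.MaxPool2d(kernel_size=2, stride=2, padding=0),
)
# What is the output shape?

Input shape: (13, 4, 162, 306)
  -> after Conv2d 9x9 stride=1: (13, 68, 162, 306)
Output shape: (13, 68, 81, 153)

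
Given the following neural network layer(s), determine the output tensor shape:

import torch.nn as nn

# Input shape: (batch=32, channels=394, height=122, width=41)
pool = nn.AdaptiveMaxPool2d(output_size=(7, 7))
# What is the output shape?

Input shape: (32, 394, 122, 41)
Output shape: (32, 394, 7, 7)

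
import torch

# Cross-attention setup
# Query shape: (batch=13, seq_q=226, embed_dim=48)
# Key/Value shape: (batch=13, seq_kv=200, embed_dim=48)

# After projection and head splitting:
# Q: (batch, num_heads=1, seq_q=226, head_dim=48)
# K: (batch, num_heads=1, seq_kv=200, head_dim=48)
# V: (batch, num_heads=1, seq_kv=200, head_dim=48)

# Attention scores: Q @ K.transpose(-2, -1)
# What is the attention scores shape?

Input shape: (13, 226, 48)
Output shape: (13, 1, 226, 200)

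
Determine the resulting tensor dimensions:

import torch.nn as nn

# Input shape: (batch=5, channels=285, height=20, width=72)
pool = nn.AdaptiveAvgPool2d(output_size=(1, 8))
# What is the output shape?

Input shape: (5, 285, 20, 72)
Output shape: (5, 285, 1, 8)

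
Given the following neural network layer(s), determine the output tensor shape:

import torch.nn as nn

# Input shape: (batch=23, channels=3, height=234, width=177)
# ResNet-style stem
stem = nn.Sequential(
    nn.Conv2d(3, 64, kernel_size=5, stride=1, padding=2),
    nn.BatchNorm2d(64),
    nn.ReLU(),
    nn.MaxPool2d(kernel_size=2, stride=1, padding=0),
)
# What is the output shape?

Input shape: (23, 3, 234, 177)
  -> after Conv2d 5x5 stride=1: (23, 64, 234, 177)
Output shape: (23, 64, 233, 176)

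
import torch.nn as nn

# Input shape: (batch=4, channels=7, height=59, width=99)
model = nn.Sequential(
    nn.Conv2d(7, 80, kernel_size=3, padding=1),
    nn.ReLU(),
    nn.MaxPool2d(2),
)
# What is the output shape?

Input shape: (4, 7, 59, 99)
  -> after Conv2d: (4, 80, 59, 99)
  -> after ReLU: (4, 80, 59, 99)
Output shape: (4, 80, 29, 49)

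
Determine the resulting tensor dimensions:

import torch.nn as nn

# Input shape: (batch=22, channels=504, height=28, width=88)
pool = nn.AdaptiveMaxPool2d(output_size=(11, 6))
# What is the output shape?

Input shape: (22, 504, 28, 88)
Output shape: (22, 504, 11, 6)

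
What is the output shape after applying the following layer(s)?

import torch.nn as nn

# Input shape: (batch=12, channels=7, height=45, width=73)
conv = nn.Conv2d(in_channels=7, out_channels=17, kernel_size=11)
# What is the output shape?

Input shape: (12, 7, 45, 73)
Output shape: (12, 17, 35, 63)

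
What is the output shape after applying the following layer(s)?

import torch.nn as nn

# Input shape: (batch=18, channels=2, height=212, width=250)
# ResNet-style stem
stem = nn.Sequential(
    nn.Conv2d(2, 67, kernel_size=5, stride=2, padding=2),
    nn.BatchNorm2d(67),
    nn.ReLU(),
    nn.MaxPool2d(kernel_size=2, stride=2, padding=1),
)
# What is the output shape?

Input shape: (18, 2, 212, 250)
  -> after Conv2d 5x5 stride=2: (18, 67, 106, 125)
Output shape: (18, 67, 54, 63)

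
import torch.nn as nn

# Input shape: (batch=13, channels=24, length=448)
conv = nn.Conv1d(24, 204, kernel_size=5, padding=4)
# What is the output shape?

Input shape: (13, 24, 448)
Output shape: (13, 204, 452)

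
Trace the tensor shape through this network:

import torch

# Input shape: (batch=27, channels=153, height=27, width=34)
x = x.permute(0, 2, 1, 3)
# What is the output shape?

Input shape: (27, 153, 27, 34)
Output shape: (27, 27, 153, 34)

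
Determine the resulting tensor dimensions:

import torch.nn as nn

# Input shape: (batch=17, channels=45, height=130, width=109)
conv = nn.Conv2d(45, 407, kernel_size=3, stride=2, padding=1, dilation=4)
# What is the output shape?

Input shape: (17, 45, 130, 109)
Output shape: (17, 407, 62, 52)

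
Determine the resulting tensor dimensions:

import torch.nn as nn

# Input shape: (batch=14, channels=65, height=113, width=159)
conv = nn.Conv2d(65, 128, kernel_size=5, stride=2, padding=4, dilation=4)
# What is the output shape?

Input shape: (14, 65, 113, 159)
Output shape: (14, 128, 53, 76)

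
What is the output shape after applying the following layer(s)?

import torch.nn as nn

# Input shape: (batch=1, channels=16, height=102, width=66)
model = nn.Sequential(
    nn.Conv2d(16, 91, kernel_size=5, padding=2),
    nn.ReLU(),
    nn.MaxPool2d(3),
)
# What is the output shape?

Input shape: (1, 16, 102, 66)
  -> after Conv2d: (1, 91, 102, 66)
  -> after ReLU: (1, 91, 102, 66)
Output shape: (1, 91, 34, 22)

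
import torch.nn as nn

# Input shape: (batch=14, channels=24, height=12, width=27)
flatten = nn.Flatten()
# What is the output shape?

Input shape: (14, 24, 12, 27)
Output shape: (14, 7776)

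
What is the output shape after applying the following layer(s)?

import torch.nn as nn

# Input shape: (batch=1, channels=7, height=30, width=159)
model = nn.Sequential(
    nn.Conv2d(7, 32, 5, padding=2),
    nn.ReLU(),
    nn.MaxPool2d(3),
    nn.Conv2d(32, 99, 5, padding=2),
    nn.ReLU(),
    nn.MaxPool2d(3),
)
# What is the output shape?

Input shape: (1, 7, 30, 159)
  -> after first Conv2d: (1, 32, 30, 159)
  -> after first MaxPool2d: (1, 32, 10, 53)
  -> after second Conv2d: (1, 99, 10, 53)
Output shape: (1, 99, 3, 17)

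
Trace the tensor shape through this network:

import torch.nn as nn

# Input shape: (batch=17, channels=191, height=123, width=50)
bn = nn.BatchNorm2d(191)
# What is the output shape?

Input shape: (17, 191, 123, 50)
Output shape: (17, 191, 123, 50)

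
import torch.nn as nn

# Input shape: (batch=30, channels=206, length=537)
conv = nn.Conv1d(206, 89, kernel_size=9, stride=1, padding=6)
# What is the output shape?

Input shape: (30, 206, 537)
Output shape: (30, 89, 541)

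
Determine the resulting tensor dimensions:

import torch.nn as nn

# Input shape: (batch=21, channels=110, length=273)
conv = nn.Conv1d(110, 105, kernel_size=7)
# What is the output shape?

Input shape: (21, 110, 273)
Output shape: (21, 105, 267)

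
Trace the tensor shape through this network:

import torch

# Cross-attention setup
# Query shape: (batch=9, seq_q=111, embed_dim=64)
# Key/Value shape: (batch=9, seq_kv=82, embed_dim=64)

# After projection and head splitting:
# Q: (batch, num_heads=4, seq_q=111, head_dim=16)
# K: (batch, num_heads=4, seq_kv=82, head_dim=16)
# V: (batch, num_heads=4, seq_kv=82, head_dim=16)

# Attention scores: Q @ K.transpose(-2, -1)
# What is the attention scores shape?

Input shape: (9, 111, 64)
Output shape: (9, 4, 111, 82)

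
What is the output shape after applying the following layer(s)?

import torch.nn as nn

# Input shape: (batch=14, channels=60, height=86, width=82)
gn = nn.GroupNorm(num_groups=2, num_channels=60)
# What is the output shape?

Input shape: (14, 60, 86, 82)
Output shape: (14, 60, 86, 82)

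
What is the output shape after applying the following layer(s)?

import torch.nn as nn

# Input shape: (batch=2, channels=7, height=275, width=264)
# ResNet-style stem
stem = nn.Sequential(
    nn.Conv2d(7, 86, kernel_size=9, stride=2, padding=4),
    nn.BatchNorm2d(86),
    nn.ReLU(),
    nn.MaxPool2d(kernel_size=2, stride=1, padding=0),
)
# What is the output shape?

Input shape: (2, 7, 275, 264)
  -> after Conv2d 9x9 stride=2: (2, 86, 138, 132)
Output shape: (2, 86, 137, 131)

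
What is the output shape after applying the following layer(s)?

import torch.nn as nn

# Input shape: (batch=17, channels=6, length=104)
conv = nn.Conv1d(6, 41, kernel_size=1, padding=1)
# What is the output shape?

Input shape: (17, 6, 104)
Output shape: (17, 41, 106)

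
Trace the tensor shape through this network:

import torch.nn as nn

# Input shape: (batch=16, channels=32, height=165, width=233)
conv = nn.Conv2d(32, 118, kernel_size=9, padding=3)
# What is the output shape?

Input shape: (16, 32, 165, 233)
Output shape: (16, 118, 163, 231)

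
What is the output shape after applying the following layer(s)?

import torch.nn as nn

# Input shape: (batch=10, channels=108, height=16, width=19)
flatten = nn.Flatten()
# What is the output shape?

Input shape: (10, 108, 16, 19)
Output shape: (10, 32832)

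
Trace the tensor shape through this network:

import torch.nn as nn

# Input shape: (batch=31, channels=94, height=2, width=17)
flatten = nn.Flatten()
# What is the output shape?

Input shape: (31, 94, 2, 17)
Output shape: (31, 3196)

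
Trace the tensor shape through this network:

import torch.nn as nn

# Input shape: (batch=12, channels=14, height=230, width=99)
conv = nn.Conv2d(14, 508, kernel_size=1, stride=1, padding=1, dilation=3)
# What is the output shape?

Input shape: (12, 14, 230, 99)
Output shape: (12, 508, 232, 101)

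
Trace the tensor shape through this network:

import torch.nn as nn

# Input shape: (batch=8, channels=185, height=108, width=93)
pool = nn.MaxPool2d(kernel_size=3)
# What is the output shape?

Input shape: (8, 185, 108, 93)
Output shape: (8, 185, 36, 31)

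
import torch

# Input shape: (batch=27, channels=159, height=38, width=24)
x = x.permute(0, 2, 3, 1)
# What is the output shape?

Input shape: (27, 159, 38, 24)
Output shape: (27, 38, 24, 159)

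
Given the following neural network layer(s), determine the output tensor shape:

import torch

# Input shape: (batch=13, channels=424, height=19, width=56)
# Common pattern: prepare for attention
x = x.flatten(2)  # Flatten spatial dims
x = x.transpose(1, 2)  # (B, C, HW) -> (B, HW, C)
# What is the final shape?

Input shape: (13, 424, 19, 56)
  -> after flatten(2): (13, 424, 1064)
Output shape: (13, 1064, 424)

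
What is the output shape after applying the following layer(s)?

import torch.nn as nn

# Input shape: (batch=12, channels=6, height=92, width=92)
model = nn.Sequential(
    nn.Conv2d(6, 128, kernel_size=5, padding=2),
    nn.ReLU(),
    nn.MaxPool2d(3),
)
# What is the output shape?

Input shape: (12, 6, 92, 92)
  -> after Conv2d: (12, 128, 92, 92)
  -> after ReLU: (12, 128, 92, 92)
Output shape: (12, 128, 30, 30)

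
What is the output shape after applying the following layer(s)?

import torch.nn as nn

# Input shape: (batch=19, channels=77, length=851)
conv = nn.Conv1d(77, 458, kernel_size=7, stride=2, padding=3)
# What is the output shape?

Input shape: (19, 77, 851)
Output shape: (19, 458, 426)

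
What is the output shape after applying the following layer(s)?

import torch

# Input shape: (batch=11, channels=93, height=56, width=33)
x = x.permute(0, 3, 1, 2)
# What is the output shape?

Input shape: (11, 93, 56, 33)
Output shape: (11, 33, 93, 56)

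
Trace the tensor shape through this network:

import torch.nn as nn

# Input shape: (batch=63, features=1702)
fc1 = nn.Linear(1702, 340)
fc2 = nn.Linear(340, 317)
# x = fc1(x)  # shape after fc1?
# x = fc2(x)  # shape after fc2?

Input shape: (63, 1702)
  -> after fc1: (63, 340)
Output shape: (63, 317)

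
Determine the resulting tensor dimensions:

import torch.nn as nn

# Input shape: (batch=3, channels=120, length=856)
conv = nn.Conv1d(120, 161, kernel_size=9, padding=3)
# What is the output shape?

Input shape: (3, 120, 856)
Output shape: (3, 161, 854)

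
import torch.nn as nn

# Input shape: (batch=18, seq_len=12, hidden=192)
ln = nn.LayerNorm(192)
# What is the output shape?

Input shape: (18, 12, 192)
Output shape: (18, 12, 192)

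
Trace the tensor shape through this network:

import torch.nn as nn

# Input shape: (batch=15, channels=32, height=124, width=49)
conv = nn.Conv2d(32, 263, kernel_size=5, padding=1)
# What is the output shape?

Input shape: (15, 32, 124, 49)
Output shape: (15, 263, 122, 47)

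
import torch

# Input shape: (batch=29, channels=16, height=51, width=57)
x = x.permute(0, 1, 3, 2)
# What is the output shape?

Input shape: (29, 16, 51, 57)
Output shape: (29, 16, 57, 51)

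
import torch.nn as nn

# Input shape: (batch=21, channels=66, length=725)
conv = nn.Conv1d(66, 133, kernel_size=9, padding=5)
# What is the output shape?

Input shape: (21, 66, 725)
Output shape: (21, 133, 727)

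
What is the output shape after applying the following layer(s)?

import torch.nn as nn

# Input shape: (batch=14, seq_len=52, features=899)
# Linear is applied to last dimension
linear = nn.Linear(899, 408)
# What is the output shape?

Input shape: (14, 52, 899)
Output shape: (14, 52, 408)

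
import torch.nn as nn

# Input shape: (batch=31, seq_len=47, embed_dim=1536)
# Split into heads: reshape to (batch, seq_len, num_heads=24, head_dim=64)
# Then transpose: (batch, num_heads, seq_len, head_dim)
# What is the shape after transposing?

Input shape: (31, 47, 1536)
  -> after reshape: (31, 47, 24, 64)
Output shape: (31, 24, 47, 64)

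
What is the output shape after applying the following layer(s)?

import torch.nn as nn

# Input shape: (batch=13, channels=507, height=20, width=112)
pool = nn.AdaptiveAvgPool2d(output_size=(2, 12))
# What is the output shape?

Input shape: (13, 507, 20, 112)
Output shape: (13, 507, 2, 12)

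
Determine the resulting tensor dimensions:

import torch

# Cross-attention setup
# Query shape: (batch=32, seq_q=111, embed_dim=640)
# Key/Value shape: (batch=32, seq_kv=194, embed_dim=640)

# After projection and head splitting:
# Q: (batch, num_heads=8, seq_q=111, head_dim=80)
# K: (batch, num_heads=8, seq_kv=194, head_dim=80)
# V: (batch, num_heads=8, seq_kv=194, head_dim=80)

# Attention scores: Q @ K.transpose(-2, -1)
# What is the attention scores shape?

Input shape: (32, 111, 640)
Output shape: (32, 8, 111, 194)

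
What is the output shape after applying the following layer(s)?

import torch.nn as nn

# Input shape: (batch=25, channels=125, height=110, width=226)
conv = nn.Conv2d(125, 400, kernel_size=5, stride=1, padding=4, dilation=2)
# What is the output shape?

Input shape: (25, 125, 110, 226)
Output shape: (25, 400, 110, 226)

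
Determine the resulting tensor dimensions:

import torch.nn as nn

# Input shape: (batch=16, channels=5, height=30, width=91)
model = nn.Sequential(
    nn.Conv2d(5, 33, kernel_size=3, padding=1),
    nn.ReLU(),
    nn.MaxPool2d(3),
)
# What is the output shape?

Input shape: (16, 5, 30, 91)
  -> after Conv2d: (16, 33, 30, 91)
  -> after ReLU: (16, 33, 30, 91)
Output shape: (16, 33, 10, 30)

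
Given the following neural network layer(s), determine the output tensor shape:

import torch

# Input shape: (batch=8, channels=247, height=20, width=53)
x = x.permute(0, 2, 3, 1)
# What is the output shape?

Input shape: (8, 247, 20, 53)
Output shape: (8, 20, 53, 247)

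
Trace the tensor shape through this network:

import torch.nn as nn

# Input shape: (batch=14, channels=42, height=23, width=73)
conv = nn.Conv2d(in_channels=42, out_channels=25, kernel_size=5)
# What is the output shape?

Input shape: (14, 42, 23, 73)
Output shape: (14, 25, 19, 69)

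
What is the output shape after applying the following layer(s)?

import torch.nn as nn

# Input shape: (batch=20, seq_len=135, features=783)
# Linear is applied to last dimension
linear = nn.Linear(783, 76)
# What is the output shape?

Input shape: (20, 135, 783)
Output shape: (20, 135, 76)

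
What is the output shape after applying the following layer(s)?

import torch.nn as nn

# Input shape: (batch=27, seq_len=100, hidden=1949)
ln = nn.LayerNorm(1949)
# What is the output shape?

Input shape: (27, 100, 1949)
Output shape: (27, 100, 1949)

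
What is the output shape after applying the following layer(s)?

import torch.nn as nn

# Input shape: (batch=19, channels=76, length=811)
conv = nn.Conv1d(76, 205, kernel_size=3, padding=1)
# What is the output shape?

Input shape: (19, 76, 811)
Output shape: (19, 205, 811)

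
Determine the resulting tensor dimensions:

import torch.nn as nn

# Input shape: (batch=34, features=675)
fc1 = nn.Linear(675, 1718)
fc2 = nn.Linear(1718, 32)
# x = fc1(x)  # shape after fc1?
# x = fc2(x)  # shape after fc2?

Input shape: (34, 675)
  -> after fc1: (34, 1718)
Output shape: (34, 32)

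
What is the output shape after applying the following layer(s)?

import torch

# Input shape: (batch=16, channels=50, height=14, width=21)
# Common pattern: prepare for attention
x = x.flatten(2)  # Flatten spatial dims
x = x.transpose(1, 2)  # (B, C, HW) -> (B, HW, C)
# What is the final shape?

Input shape: (16, 50, 14, 21)
  -> after flatten(2): (16, 50, 294)
Output shape: (16, 294, 50)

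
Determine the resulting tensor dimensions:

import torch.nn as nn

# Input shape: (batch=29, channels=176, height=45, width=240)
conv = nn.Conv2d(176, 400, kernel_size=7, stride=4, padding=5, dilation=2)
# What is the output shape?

Input shape: (29, 176, 45, 240)
Output shape: (29, 400, 11, 60)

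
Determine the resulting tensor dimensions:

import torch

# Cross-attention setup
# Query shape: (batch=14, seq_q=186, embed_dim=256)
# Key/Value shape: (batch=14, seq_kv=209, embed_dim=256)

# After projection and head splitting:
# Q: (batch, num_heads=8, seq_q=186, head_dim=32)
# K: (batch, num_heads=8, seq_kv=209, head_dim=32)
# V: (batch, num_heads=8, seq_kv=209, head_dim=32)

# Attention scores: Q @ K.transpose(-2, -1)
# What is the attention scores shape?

Input shape: (14, 186, 256)
Output shape: (14, 8, 186, 209)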